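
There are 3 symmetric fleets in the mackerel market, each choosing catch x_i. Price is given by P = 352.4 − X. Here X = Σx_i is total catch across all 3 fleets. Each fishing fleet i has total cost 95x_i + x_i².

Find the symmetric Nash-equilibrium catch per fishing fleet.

A representative fishing fleet's profit is π_i = x_i(352.4 − X) − 95x_i − x_i², with X = x_i + Σ_{j≠i} x_j.
First-order condition: 257.4 − 4x_i − Σ_{j≠i} x_j = 0.
Imposing symmetry (x_j = x for all j) turns Σ_{j≠i} x_j into 2x, so 257.4 = 6x and x = 42.9.

42.9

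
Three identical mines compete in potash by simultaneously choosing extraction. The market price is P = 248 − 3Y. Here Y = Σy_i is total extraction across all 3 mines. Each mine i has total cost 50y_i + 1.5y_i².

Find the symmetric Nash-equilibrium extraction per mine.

A representative mine's profit is π_i = y_i(248 − 3Y) − 50y_i − 1.5y_i², with Y = y_i + Σ_{j≠i} y_j.
First-order condition: 198 − 9y_i − 3Σ_{j≠i} y_j = 0.
In a symmetric equilibrium every mine chooses the same y, so Σ_{j≠i} y_j = 2y. The condition becomes 198 − 15y = 0, giving y = 198/15 = 13.2.

13.2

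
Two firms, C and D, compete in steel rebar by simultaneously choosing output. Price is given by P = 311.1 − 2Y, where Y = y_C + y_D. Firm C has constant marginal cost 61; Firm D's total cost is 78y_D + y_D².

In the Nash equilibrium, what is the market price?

164.44

Firm C's profit: π = y_C(311.1 − 2(y_C + y_D)) − 61y_C.
∂π/∂y_C = 250.1 − 4y_C − 2y_D = 0, so y_C = 62.525 − 0.5y_D.
For D: ∂π/∂y_D = 233.1 − 6y_D − 2y_C = 0 ⇒ y_D = 38.85 − (1/3)y_C.
Substituting the second reaction function into the first: y_C = 62.525 − 0.5(38.85 − (1/3)y_C), which gives (5/6)y_C = 43.1 ⇒ y_C = 51.72.
Then y_D = 38.85 − (1/3)·51.72 = 21.61.
Equilibrium price: P = 311.1 − 2·73.33 = 164.44.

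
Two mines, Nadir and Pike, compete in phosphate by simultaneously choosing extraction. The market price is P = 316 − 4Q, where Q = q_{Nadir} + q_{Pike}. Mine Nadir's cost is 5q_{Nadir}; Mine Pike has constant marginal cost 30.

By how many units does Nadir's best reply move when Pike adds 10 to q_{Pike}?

-5

Mine Nadir's profit: π = q_{Nadir}(316 − 4(q_{Nadir} + q_{Pike})) − 5q_{Nadir}.
∂π/∂q_{Nadir} = 311 − 8q_{Nadir} − 4q_{Pike} = 0, so q_{Nadir} = 38.875 − 0.5q_{Pike}.
The reaction-function slope is −0.5, so a 10-unit rise in q_{Pike} moves q_{Nadir} by −0.5 × 10 = −5. Nadir's best response falls — the actions are strategic substitutes.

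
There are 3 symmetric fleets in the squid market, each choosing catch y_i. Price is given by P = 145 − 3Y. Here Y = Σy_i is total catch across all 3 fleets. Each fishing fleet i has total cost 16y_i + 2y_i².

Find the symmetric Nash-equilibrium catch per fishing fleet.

8.0625

A representative fishing fleet's profit is π_i = y_i(145 − 3Y) − 16y_i − 2y_i², with Y = y_i + Σ_{j≠i} y_j.
First-order condition: 129 − 10y_i − 3Σ_{j≠i} y_j = 0.
Imposing symmetry (y_j = y for all j) turns Σ_{j≠i} y_j into 2y, so 129 = 16y and y = 8.0625.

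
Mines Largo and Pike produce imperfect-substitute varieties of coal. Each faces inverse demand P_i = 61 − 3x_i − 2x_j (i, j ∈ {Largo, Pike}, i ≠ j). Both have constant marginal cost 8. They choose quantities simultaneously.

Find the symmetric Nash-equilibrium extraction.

Mine Largo's profit: π = x_{Largo}(61 − 3x_{Largo} − 2x_{Pike}) − 8x_{Largo}.
∂π/∂x_{Largo} = 53 − 6x_{Largo} − 2x_{Pike} = 0 ⇒ x_{Largo} = 53/6 − (1/3)x_{Pike}.
The game is symmetric, so in equilibrium x_{Pike} = x_{Largo}: the reaction function gives (4/3)x_{Largo} = 53/6, hence x_{Largo} = 6.625.

6.625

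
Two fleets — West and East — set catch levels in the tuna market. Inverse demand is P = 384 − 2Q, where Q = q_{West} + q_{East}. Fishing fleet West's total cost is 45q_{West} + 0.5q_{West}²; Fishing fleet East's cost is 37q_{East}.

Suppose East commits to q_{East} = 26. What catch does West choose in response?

Fishing fleet West's profit: π = q_{West}(384 − 2(q_{West} + q_{East})) − 45q_{West} − 0.5q_{West}².
∂π/∂q_{West} = 339 − 5q_{West} − 2q_{East} = 0, so q_{West} = 67.8 − 0.4q_{East}.
At q_{East} = 26: q_{West} = 67.8 − 0.4·26 = 57.4.

57.4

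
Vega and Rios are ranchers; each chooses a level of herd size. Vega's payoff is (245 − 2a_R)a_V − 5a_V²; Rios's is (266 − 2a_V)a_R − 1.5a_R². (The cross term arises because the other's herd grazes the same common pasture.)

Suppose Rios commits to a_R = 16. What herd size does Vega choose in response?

21.3

Expanding Vega's payoff: 245a_V − 2a_Ra_V − 5a_V².
∂π/∂a_V = 245 − 2a_R − 10a_V = 0, so a_V = 24.5 − 0.2a_R.
At a_R = 16: a_V = 24.5 − 0.2·16 = 21.3.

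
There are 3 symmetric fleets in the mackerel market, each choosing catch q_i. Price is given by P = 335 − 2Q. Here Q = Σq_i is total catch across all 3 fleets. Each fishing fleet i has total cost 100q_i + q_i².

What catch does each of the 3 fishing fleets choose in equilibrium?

A representative fishing fleet's profit is π_i = q_i(335 − 2Q) − 100q_i − q_i², with Q = q_i + Σ_{j≠i} q_j.
First-order condition: 235 − 6q_i − 2Σ_{j≠i} q_j = 0.
In a symmetric equilibrium every fishing fleet chooses the same q, so Σ_{j≠i} q_j = 2q. The condition becomes 235 − 10q = 0, giving q = 235/10 = 23.5.

23.5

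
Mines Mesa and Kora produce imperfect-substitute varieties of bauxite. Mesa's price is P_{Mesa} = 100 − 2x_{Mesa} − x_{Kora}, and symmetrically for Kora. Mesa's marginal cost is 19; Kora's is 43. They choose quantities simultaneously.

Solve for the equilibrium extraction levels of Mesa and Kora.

Mine Mesa's profit: π = x_{Mesa}(100 − 2x_{Mesa} − x_{Kora}) − 19x_{Mesa}.
∂π/∂x_{Mesa} = 81 − 4x_{Mesa} − x_{Kora} = 0 ⇒ x_{Mesa} = 20.25 − 0.25x_{Kora}.
Similarly x_{Kora} = 14.25 − 0.25x_{Mesa}.
Solving the two reaction functions simultaneously: (1 − (−0.25)(−0.25))x_{Mesa} = 20.25 − 0.25·14.25, so 0.9375x_{Mesa} = 16.6875 and x_{Mesa} = 17.8.
Then x_{Kora} = 14.25 − 0.25·17.8 = 9.8.

17.8, 9.8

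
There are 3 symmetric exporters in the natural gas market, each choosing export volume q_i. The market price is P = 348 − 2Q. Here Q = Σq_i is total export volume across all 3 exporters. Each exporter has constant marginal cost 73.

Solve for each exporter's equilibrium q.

A representative exporter's profit is π_i = q_i(348 − 2Q) − 73q_i, with Q = q_i + Σ_{j≠i} q_j.
First-order condition: 275 − 4q_i − 2Σ_{j≠i} q_j = 0.
With identical exporters, set every q_j = q: then 275 − 4q − 4q = 0, i.e. q = 275/8 = 34.375.

34.375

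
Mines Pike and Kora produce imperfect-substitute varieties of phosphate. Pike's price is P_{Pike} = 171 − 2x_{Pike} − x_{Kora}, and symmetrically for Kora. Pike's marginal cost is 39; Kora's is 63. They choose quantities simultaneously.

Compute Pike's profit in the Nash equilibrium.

Mine Pike's profit: π = x_{Pike}(171 − 2x_{Pike} − x_{Kora}) − 39x_{Pike}.
∂π/∂x_{Pike} = 132 − 4x_{Pike} − x_{Kora} = 0 ⇒ x_{Pike} = 33 − 0.25x_{Kora}.
Similarly x_{Kora} = 27 − 0.25x_{Pike}.
Solving the two reaction functions simultaneously: (1 − (−0.25)(−0.25))x_{Pike} = 33 − 0.25·27, so 0.9375x_{Pike} = 26.25 and x_{Pike} = 28.
Then x_{Kora} = 27 − 0.25·28 = 20.
P_{Pike} = 171 − 2·28 − 20 = 95.
Profit = (95 − 39)·28 = 1568.

1568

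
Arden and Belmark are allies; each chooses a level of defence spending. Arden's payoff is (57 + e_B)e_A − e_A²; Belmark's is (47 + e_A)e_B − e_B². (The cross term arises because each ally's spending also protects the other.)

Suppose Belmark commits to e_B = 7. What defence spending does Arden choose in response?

32

Expanding Arden's payoff: 57e_A + e_Be_A − e_A².
∂π/∂e_A = 57 + e_B − 2e_A = 0, so e_A = 28.5 + 0.5e_B.
At e_B = 7: e_A = 28.5 + 0.5·7 = 32.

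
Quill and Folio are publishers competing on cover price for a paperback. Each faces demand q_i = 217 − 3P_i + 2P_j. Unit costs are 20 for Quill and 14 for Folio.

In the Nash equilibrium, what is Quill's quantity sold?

Quill's profit: π = (P_{Quill} − 20)(217 − 3P_{Quill} + 2P_{Folio}).
∂π/∂P_{Quill} = 277 − 6P_{Quill} + 2P_{Folio} = 0 ⇒ P_{Quill} = 277/6 + (1/3)P_{Folio}.
Similarly P_{Folio} = 259/6 + (1/3)P_{Quill}.
Solving the two reaction functions simultaneously: (1 − (1/3)(1/3))P_{Quill} = 277/6 + (1/3)·(259/6), so (8/9)P_{Quill} = 545/9 and P_{Quill} = 68.125.
Then P_{Folio} = 259/6 + (1/3)·68.125 = 65.875.
q_{Quill} = 217 − 3·68.125 + 2·65.875 = 144.375.

144.375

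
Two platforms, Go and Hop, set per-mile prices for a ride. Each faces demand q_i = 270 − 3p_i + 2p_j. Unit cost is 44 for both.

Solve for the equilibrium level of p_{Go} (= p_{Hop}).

100.5

Go's profit: π = (p_{Go} − 44)(270 − 3p_{Go} + 2p_{Hop}).
∂π/∂p_{Go} = 402 − 6p_{Go} + 2p_{Hop} = 0 ⇒ p_{Go} = 67 + (1/3)p_{Hop}.
By symmetry p_{Hop} = p_{Go}; substituting into the reaction function, (2/3)p_{Go} = 67 and p_{Go} = 100.5.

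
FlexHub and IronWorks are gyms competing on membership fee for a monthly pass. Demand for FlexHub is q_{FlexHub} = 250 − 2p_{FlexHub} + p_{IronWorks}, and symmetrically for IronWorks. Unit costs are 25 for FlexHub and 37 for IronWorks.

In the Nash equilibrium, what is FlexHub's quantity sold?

153.2

FlexHub's profit: π = (p_{FlexHub} − 25)(250 − 2p_{FlexHub} + p_{IronWorks}).
∂π/∂p_{FlexHub} = 300 − 4p_{FlexHub} + p_{IronWorks} = 0 ⇒ p_{FlexHub} = 75 + 0.25p_{IronWorks}.
Similarly p_{IronWorks} = 81 + 0.25p_{FlexHub}.
Substituting the second reaction function into the first: p_{FlexHub} = 75 + 0.25(81 + 0.25p_{FlexHub}), which gives 0.9375p_{FlexHub} = 95.25 ⇒ p_{FlexHub} = 101.6.
Then p_{IronWorks} = 81 + 0.25·101.6 = 106.4.
q_{FlexHub} = 250 − 2·101.6 + 106.4 = 153.2.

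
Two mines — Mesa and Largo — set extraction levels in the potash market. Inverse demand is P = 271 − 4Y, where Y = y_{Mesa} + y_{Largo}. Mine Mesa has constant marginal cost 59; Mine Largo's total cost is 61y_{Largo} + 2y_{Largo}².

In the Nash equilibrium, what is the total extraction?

Mine Mesa's profit: π = y_{Mesa}(271 − 4(y_{Mesa} + y_{Largo})) − 59y_{Mesa}.
∂π/∂y_{Mesa} = 212 − 8y_{Mesa} − 4y_{Largo} = 0, so y_{Mesa} = 26.5 − 0.5y_{Largo}.
For Largo: ∂π/∂y_{Largo} = 210 − 12y_{Largo} − 4y_{Mesa} = 0 ⇒ y_{Largo} = 17.5 − (1/3)y_{Mesa}.
Substituting the second reaction function into the first: y_{Mesa} = 26.5 − 0.5(17.5 − (1/3)y_{Mesa}), which gives (5/6)y_{Mesa} = 17.75 ⇒ y_{Mesa} = 21.3.
Then y_{Largo} = 17.5 − (1/3)·21.3 = 10.4.
Total extraction: 21.3 + 10.4 = 31.7.

31.7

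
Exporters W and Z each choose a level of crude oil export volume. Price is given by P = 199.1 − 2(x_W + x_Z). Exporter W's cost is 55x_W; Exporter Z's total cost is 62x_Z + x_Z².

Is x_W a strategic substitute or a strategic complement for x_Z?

strategic substitutes

Exporter W's profit: π = x_W(199.1 − 2(x_W + x_Z)) − 55x_W.
∂π/∂x_W = 144.1 − 4x_W − 2x_Z = 0, so x_W = 36.025 − 0.5x_Z.
The best-response slope dx_W/dx_Z = −0.5 < 0: the reaction function is downward-sloping, so the choices are strategic substitutes.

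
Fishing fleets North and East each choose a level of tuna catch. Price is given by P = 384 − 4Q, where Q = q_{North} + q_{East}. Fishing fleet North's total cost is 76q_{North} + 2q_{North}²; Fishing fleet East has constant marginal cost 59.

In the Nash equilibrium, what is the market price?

Fishing fleet North's profit: π = q_{North}(384 − 4(q_{North} + q_{East})) − 76q_{North} − 2q_{North}².
∂π/∂q_{North} = 308 − 12q_{North} − 4q_{East} = 0, so q_{North} = 77/3 − (1/3)q_{East}.
For East: ∂π/∂q_{East} = 325 − 8q_{East} − 4q_{North} = 0 ⇒ q_{East} = 40.625 − 0.5q_{North}.
Solving the two reaction functions simultaneously: (1 − (−1/3)(−0.5))q_{North} = 77/3 − (1/3)·40.625, so (5/6)q_{North} = 12.125 and q_{North} = 14.55.
Then q_{East} = 40.625 − 0.5·14.55 = 33.35.
Equilibrium price: P = 384 − 4·47.9 = 192.4.

192.4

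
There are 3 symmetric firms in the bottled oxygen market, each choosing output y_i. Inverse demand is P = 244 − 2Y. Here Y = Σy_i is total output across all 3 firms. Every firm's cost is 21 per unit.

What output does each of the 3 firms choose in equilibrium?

A representative firm's profit is π_i = y_i(244 − 2Y) − 21y_i, with Y = y_i + Σ_{j≠i} y_j.
First-order condition: 223 − 4y_i − 2Σ_{j≠i} y_j = 0.
Imposing symmetry (y_j = y for all j) turns Σ_{j≠i} y_j into 2y, so 223 = 8y and y = 27.875.

27.875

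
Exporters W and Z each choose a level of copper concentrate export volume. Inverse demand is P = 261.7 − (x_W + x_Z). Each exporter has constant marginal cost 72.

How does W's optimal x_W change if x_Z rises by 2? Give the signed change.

Exporter W's profit: π = x_W(261.7 − (x_W + x_Z)) − 72x_W.
∂π/∂x_W = 189.7 − 2x_W − x_Z = 0, so x_W = 94.85 − 0.5x_Z.
The reaction-function slope is −0.5, so a 2-unit rise in x_Z moves x_W by −0.5 × 2 = −1. W's best response falls — the actions are strategic substitutes.

-1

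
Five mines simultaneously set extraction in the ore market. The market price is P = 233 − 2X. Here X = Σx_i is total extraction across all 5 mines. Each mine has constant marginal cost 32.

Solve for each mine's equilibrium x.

16.75

A representative mine's profit is π_i = x_i(233 − 2X) − 32x_i, with X = x_i + Σ_{j≠i} x_j.
First-order condition: 201 − 4x_i − 2Σ_{j≠i} x_j = 0.
Imposing symmetry (x_j = x for all j) turns Σ_{j≠i} x_j into 4x, so 201 = 12x and x = 16.75.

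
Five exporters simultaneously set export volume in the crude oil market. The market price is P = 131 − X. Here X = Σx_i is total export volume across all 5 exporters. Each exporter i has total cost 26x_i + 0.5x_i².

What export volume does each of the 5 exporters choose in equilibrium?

15

A representative exporter's profit is π_i = x_i(131 − X) − 26x_i − 0.5x_i², with X = x_i + Σ_{j≠i} x_j.
First-order condition: 105 − 3x_i − Σ_{j≠i} x_j = 0.
Imposing symmetry (x_j = x for all j) turns Σ_{j≠i} x_j into 4x, so 105 = 7x and x = 15.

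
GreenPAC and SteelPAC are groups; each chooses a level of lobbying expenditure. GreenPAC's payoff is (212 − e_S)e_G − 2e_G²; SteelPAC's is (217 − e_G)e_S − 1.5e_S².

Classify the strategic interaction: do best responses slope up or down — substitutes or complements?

Expanding GreenPAC's payoff: 212e_G − e_Se_G − 2e_G².
∂π/∂e_G = 212 − e_S − 4e_G = 0, so e_G = 53 − 0.25e_S.
The best-response slope de_G/de_S = −0.25 < 0: the reaction function is downward-sloping, so the choices are strategic substitutes.

strategic substitutes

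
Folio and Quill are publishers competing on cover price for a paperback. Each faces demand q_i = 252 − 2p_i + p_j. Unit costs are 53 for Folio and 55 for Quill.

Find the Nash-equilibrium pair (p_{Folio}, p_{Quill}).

Folio's profit: π = (p_{Folio} − 53)(252 − 2p_{Folio} + p_{Quill}).
∂π/∂p_{Folio} = 358 − 4p_{Folio} + p_{Quill} = 0 ⇒ p_{Folio} = 89.5 + 0.25p_{Quill}.
Similarly p_{Quill} = 90.5 + 0.25p_{Folio}.
Solving the two reaction functions simultaneously: (1 − (0.25)(0.25))p_{Folio} = 89.5 + 0.25·90.5, so 0.9375p_{Folio} = 112.125 and p_{Folio} = 119.6.
Then p_{Quill} = 90.5 + 0.25·119.6 = 120.4.

119.6, 120.4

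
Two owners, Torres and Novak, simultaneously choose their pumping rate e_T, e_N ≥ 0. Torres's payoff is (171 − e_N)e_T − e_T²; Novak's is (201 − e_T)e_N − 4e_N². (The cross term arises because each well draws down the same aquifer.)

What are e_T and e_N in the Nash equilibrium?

77.8, 15.4

Expanding Torres's payoff: 171e_T − e_Ne_T − e_T².
∂π/∂e_T = 171 − e_N − 2e_T = 0, so e_T = 85.5 − 0.5e_N.
Likewise for Novak: e_N = 25.125 − 0.125e_T.
Solving the two reaction functions simultaneously: (1 − (−0.5)(−0.125))e_T = 85.5 − 0.5·25.125, so 0.9375e_T = 72.9375 and e_T = 77.8.
Then e_N = 25.125 − 0.125·77.8 = 15.4.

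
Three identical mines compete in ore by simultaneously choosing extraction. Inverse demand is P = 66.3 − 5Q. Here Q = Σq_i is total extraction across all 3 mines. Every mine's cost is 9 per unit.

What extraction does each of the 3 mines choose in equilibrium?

2.865

A representative mine's profit is π_i = q_i(66.3 − 5Q) − 9q_i, with Q = q_i + Σ_{j≠i} q_j.
First-order condition: 57.3 − 10q_i − 5Σ_{j≠i} q_j = 0.
With identical mines, set every q_j = q: then 57.3 − 10q − 10q = 0, i.e. q = 57.3/20 = 2.865.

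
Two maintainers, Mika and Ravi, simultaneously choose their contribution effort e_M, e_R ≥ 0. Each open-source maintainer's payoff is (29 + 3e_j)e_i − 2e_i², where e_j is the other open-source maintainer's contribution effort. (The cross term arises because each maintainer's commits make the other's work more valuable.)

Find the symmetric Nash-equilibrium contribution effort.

Mika's payoff is (29 + 3e_R)e_M − 2e_M².
∂π/∂e_M = 29 + 3e_R − 4e_M = 0, so e_M = 7.25 + 0.75e_R.
By symmetry e_R = e_M; substituting into the reaction function, 0.25e_M = 7.25 and e_M = 29.

29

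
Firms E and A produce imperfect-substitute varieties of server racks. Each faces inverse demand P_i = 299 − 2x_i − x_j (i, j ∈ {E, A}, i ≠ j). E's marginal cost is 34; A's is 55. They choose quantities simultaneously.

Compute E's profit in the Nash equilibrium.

5918.72

Firm E's profit: π = x_E(299 − 2x_E − x_A) − 34x_E.
∂π/∂x_E = 265 − 4x_E − x_A = 0 ⇒ x_E = 66.25 − 0.25x_A.
Similarly x_A = 61 − 0.25x_E.
Solving the two reaction functions simultaneously: (1 − (−0.25)(−0.25))x_E = 66.25 − 0.25·61, so 0.9375x_E = 51 and x_E = 54.4.
Then x_A = 61 − 0.25·54.4 = 47.4.
P_E = 299 − 2·54.4 − 47.4 = 142.8.
Profit = (142.8 − 34)·54.4 = 5918.72.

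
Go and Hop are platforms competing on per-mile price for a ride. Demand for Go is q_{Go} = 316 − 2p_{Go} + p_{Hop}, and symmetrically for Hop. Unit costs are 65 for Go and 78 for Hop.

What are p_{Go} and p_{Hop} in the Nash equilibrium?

Go's profit: π = (p_{Go} − 65)(316 − 2p_{Go} + p_{Hop}).
∂π/∂p_{Go} = 446 − 4p_{Go} + p_{Hop} = 0 ⇒ p_{Go} = 111.5 + 0.25p_{Hop}.
Similarly p_{Hop} = 118 + 0.25p_{Go}.
Substituting the second reaction function into the first: p_{Go} = 111.5 + 0.25(118 + 0.25p_{Go}), which gives 0.9375p_{Go} = 141 ⇒ p_{Go} = 150.4.
Then p_{Hop} = 118 + 0.25·150.4 = 155.6.

150.4, 155.6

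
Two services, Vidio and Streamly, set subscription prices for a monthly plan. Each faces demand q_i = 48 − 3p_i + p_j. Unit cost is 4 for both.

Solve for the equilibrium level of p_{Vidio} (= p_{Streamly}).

12

Vidio's profit: π = (p_{Vidio} − 4)(48 − 3p_{Vidio} + p_{Streamly}).
∂π/∂p_{Vidio} = 60 − 6p_{Vidio} + p_{Streamly} = 0 ⇒ p_{Vidio} = 10 + (1/6)p_{Streamly}.
The game is symmetric, so in equilibrium p_{Streamly} = p_{Vidio}: the reaction function gives (5/6)p_{Vidio} = 10, hence p_{Vidio} = 12.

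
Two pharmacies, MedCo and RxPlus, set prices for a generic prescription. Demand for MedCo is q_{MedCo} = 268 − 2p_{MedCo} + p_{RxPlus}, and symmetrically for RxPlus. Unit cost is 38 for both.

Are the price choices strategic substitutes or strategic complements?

strategic complements

MedCo's profit: π = (p_{MedCo} − 38)(268 − 2p_{MedCo} + p_{RxPlus}).
∂π/∂p_{MedCo} = 344 − 4p_{MedCo} + p_{RxPlus} = 0 ⇒ p_{MedCo} = 86 + 0.25p_{RxPlus}.
The best-response slope dp_{MedCo}/dp_{RxPlus} = 0.25 > 0: the reaction function is upward-sloping, so the choices are strategic complements.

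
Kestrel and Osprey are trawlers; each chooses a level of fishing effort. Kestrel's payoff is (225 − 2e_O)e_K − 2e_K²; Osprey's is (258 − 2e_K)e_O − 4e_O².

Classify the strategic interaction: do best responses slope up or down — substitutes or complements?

Expanding Kestrel's payoff: 225e_K − 2e_Oe_K − 2e_K².
∂π/∂e_K = 225 − 2e_O − 4e_K = 0, so e_K = 56.25 − 0.5e_O.
The best-response slope de_K/de_O = −0.5 < 0: the reaction function is downward-sloping, so the choices are strategic substitutes.

strategic substitutes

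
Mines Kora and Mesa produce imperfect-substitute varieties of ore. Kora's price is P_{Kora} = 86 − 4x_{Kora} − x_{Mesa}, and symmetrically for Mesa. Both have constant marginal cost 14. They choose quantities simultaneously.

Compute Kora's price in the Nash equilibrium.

46

Mine Kora's profit: π = x_{Kora}(86 − 4x_{Kora} − x_{Mesa}) − 14x_{Kora}.
∂π/∂x_{Kora} = 72 − 8x_{Kora} − x_{Mesa} = 0 ⇒ x_{Kora} = 9 − 0.125x_{Mesa}.
Setting x_{Kora} = x_{Mesa} in the reaction function: x_{Kora} = 9 − 0.125x_{Kora}, so x_{Kora} = 9 / 1.125 = 8.
P_{Kora} = 86 − 4·8 − 8 = 46.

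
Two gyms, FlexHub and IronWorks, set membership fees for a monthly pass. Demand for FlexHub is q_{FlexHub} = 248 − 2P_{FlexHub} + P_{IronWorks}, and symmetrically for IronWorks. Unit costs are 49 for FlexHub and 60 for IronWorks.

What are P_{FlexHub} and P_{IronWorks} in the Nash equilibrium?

FlexHub's profit: π = (P_{FlexHub} − 49)(248 − 2P_{FlexHub} + P_{IronWorks}).
∂π/∂P_{FlexHub} = 346 − 4P_{FlexHub} + P_{IronWorks} = 0 ⇒ P_{FlexHub} = 86.5 + 0.25P_{IronWorks}.
Similarly P_{IronWorks} = 92 + 0.25P_{FlexHub}.
Substituting the second reaction function into the first: P_{FlexHub} = 86.5 + 0.25(92 + 0.25P_{FlexHub}), which gives 0.9375P_{FlexHub} = 109.5 ⇒ P_{FlexHub} = 116.8.
Then P_{IronWorks} = 92 + 0.25·116.8 = 121.2.

116.8, 121.2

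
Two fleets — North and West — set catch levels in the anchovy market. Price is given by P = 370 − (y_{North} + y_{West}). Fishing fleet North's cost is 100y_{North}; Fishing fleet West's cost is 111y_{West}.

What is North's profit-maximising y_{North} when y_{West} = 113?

78.5

Fishing fleet North's profit: π = y_{North}(370 − (y_{North} + y_{West})) − 100y_{North}.
∂π/∂y_{North} = 270 − 2y_{North} − y_{West} = 0, so y_{North} = 135 − 0.5y_{West}.
At y_{West} = 113: y_{North} = 135 − 0.5·113 = 78.5.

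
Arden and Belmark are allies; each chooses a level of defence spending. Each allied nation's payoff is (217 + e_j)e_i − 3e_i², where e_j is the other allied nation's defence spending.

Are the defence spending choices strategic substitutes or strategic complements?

Arden's payoff is (217 + e_B)e_A − 3e_A².
∂π/∂e_A = 217 + e_B − 6e_A = 0, so e_A = 217/6 + (1/6)e_B.
The best-response slope de_A/de_B = 1/6 > 0: the reaction function is upward-sloping, so the choices are strategic complements.

strategic complements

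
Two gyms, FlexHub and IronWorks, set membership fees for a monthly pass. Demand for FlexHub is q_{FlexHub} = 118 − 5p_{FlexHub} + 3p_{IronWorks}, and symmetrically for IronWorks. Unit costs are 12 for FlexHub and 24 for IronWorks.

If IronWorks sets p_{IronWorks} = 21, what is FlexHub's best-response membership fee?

24.1

FlexHub's profit: π = (p_{FlexHub} − 12)(118 − 5p_{FlexHub} + 3p_{IronWorks}).
∂π/∂p_{FlexHub} = 178 − 10p_{FlexHub} + 3p_{IronWorks} = 0 ⇒ p_{FlexHub} = 17.8 + 0.3p_{IronWorks}.
At p_{IronWorks} = 21: p_{FlexHub} = 17.8 + 0.3·21 = 24.1.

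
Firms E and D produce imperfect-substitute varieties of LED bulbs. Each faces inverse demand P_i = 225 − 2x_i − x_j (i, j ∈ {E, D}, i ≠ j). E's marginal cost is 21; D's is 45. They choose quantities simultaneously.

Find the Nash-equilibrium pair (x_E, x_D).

Firm E's profit: π = x_E(225 − 2x_E − x_D) − 21x_E.
∂π/∂x_E = 204 − 4x_E − x_D = 0 ⇒ x_E = 51 − 0.25x_D.
Similarly x_D = 45 − 0.25x_E.
Plugging x_D into E's best response: x_E = 51 − 0.25(45 − 0.25x_E) ⇒ 0.9375x_E = 39.75, so x_E = 42.4.
Then x_D = 45 − 0.25·42.4 = 34.4.

42.4, 34.4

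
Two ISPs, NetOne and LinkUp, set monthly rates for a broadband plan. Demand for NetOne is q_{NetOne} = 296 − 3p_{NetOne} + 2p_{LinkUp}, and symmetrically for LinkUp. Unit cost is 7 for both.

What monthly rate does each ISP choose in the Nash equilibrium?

NetOne's profit: π = (p_{NetOne} − 7)(296 − 3p_{NetOne} + 2p_{LinkUp}).
∂π/∂p_{NetOne} = 317 − 6p_{NetOne} + 2p_{LinkUp} = 0 ⇒ p_{NetOne} = 317/6 + (1/3)p_{LinkUp}.
Setting p_{NetOne} = p_{LinkUp} in the reaction function: p_{NetOne} = 317/6 + (1/3)p_{NetOne}, so p_{NetOne} = (317/6) / (2/3) = 79.25.

79.25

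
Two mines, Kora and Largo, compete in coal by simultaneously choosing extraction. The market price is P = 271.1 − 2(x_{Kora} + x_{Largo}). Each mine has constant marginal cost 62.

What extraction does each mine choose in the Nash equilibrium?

34.85

Mine Kora's profit: π = x_{Kora}(271.1 − 2(x_{Kora} + x_{Largo})) − 62x_{Kora}.
∂π/∂x_{Kora} = 209.1 − 4x_{Kora} − 2x_{Largo} = 0, so x_{Kora} = 52.275 − 0.5x_{Largo}.
The game is symmetric, so in equilibrium x_{Largo} = x_{Kora}: the reaction function gives 1.5x_{Kora} = 52.275, hence x_{Kora} = 34.85.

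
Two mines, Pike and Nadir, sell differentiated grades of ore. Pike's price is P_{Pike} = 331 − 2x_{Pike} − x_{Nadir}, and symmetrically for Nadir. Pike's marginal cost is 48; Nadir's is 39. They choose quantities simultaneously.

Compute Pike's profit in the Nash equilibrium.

Mine Pike's profit: π = x_{Pike}(331 − 2x_{Pike} − x_{Nadir}) − 48x_{Pike}.
∂π/∂x_{Pike} = 283 − 4x_{Pike} − x_{Nadir} = 0 ⇒ x_{Pike} = 70.75 − 0.25x_{Nadir}.
Similarly x_{Nadir} = 73 − 0.25x_{Pike}.
Substituting the second reaction function into the first: x_{Pike} = 70.75 − 0.25(73 − 0.25x_{Pike}), which gives 0.9375x_{Pike} = 52.5 ⇒ x_{Pike} = 56.
Then x_{Nadir} = 73 − 0.25·56 = 59.
P_{Pike} = 331 − 2·56 − 59 = 160.
Profit = (160 − 48)·56 = 6272.

6272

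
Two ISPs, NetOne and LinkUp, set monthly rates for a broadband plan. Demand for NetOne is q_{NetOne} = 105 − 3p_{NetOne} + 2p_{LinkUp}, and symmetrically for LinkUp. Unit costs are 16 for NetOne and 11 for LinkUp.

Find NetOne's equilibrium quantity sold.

NetOne's profit: π = (p_{NetOne} − 16)(105 − 3p_{NetOne} + 2p_{LinkUp}).
∂π/∂p_{NetOne} = 153 − 6p_{NetOne} + 2p_{LinkUp} = 0 ⇒ p_{NetOne} = 25.5 + (1/3)p_{LinkUp}.
Similarly p_{LinkUp} = 23 + (1/3)p_{NetOne}.
Substituting the second reaction function into the first: p_{NetOne} = 25.5 + (1/3)(23 + (1/3)p_{NetOne}), which gives (8/9)p_{NetOne} = 199/6 ⇒ p_{NetOne} = 37.3125.
Then p_{LinkUp} = 23 + (1/3)·37.3125 = 35.4375.
q_{NetOne} = 105 − 3·37.3125 + 2·35.4375 = 63.9375.

63.9375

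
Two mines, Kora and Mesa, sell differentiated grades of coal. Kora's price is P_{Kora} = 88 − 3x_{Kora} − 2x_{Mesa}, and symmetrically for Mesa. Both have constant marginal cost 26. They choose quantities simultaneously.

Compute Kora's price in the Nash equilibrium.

49.25

Mine Kora's profit: π = x_{Kora}(88 − 3x_{Kora} − 2x_{Mesa}) − 26x_{Kora}.
∂π/∂x_{Kora} = 62 − 6x_{Kora} − 2x_{Mesa} = 0 ⇒ x_{Kora} = 31/3 − (1/3)x_{Mesa}.
The game is symmetric, so in equilibrium x_{Mesa} = x_{Kora}: the reaction function gives (4/3)x_{Kora} = 31/3, hence x_{Kora} = 7.75.
P_{Kora} = 88 − 3·7.75 − 2·7.75 = 49.25.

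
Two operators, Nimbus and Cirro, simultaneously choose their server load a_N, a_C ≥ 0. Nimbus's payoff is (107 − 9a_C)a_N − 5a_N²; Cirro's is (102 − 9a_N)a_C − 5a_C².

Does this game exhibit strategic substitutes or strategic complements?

Expanding Nimbus's payoff: 107a_N − 9a_Ca_N − 5a_N².
∂π/∂a_N = 107 − 9a_C − 10a_N = 0, so a_N = 10.7 − 0.9a_C.
The best-response slope da_N/da_C = −0.9 < 0: the reaction function is downward-sloping, so the choices are strategic substitutes.

strategic substitutes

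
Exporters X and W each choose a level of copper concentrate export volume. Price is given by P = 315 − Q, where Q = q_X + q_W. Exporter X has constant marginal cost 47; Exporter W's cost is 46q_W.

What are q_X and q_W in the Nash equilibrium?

89, 90

Exporter X's profit: π = q_X(315 − (q_X + q_W)) − 47q_X.
∂π/∂q_X = 268 − 2q_X − q_W = 0, so q_X = 134 − 0.5q_W.
By the same steps for W: q_W = 134.5 − 0.5q_X.
Substituting the second reaction function into the first: q_X = 134 − 0.5(134.5 − 0.5q_X), which gives 0.75q_X = 66.75 ⇒ q_X = 89.
Then q_W = 134.5 − 0.5·89 = 90.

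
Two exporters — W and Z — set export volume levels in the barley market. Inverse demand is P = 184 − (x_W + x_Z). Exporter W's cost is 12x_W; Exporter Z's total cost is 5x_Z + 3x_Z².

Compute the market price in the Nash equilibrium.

91.8

Exporter W's profit: π = x_W(184 − (x_W + x_Z)) − 12x_W.
∂π/∂x_W = 172 − 2x_W − x_Z = 0, so x_W = 86 − 0.5x_Z.
For Z: ∂π/∂x_Z = 179 − 8x_Z − x_W = 0 ⇒ x_Z = 22.375 − 0.125x_W.
Plugging x_Z into W's best response: x_W = 86 − 0.5(22.375 − 0.125x_W) ⇒ 0.9375x_W = 74.8125, so x_W = 79.8.
Then x_Z = 22.375 − 0.125·79.8 = 12.4.
Equilibrium price: P = 184 − 92.2 = 91.8.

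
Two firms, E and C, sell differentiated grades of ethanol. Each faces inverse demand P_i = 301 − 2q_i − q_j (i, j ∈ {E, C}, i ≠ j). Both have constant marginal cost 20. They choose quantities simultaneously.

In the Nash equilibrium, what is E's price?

Firm E's profit: π = q_E(301 − 2q_E − q_C) − 20q_E.
∂π/∂q_E = 281 − 4q_E − q_C = 0 ⇒ q_E = 70.25 − 0.25q_C.
Setting q_E = q_C in the reaction function: q_E = 70.25 − 0.25q_E, so q_E = 70.25 / 1.25 = 56.2.
P_E = 301 − 2·56.2 − 56.2 = 132.4.

132.4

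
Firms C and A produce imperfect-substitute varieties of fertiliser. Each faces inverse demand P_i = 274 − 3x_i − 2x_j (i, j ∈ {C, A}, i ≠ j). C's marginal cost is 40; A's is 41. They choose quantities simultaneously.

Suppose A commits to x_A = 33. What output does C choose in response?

28

Firm C's profit: π = x_C(274 − 3x_C − 2x_A) − 40x_C.
∂π/∂x_C = 234 − 6x_C − 2x_A = 0 ⇒ x_C = 39 − (1/3)x_A.
At x_A = 33: x_C = 39 − (1/3)·33 = 28.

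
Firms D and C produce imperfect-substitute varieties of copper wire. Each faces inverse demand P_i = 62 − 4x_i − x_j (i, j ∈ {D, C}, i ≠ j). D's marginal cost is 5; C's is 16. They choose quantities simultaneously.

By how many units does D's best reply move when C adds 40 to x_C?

Firm D's profit: π = x_D(62 − 4x_D − x_C) − 5x_D.
∂π/∂x_D = 57 − 8x_D − x_C = 0 ⇒ x_D = 7.125 − 0.125x_C.
The reaction-function slope is −0.125, so a 40-unit rise in x_C moves x_D by −0.125 × 40 = −5. D's best response falls — the actions are strategic substitutes.

-5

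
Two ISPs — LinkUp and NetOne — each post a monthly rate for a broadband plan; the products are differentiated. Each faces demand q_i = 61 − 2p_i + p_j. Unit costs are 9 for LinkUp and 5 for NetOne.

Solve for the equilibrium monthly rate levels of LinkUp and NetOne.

LinkUp's profit: π = (p_{LinkUp} − 9)(61 − 2p_{LinkUp} + p_{NetOne}).
∂π/∂p_{LinkUp} = 79 − 4p_{LinkUp} + p_{NetOne} = 0 ⇒ p_{LinkUp} = 19.75 + 0.25p_{NetOne}.
Similarly p_{NetOne} = 17.75 + 0.25p_{LinkUp}.
Solving the two reaction functions simultaneously: (1 − (0.25)(0.25))p_{LinkUp} = 19.75 + 0.25·17.75, so 0.9375p_{LinkUp} = 24.1875 and p_{LinkUp} = 25.8.
Then p_{NetOne} = 17.75 + 0.25·25.8 = 24.2.

25.8, 24.2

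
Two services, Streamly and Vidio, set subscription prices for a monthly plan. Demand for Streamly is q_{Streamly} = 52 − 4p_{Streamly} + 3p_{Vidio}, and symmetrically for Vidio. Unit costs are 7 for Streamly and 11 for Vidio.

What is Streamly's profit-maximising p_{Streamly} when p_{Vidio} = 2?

10.75

Streamly's profit: π = (p_{Streamly} − 7)(52 − 4p_{Streamly} + 3p_{Vidio}).
∂π/∂p_{Streamly} = 80 − 8p_{Streamly} + 3p_{Vidio} = 0 ⇒ p_{Streamly} = 10 + 0.375p_{Vidio}.
At p_{Vidio} = 2: p_{Streamly} = 10 + 0.375·2 = 10.75.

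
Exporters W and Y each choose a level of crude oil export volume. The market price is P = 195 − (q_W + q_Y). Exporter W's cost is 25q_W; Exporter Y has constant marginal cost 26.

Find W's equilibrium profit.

Exporter W's profit: π = q_W(195 − (q_W + q_Y)) − 25q_W.
∂π/∂q_W = 170 − 2q_W − q_Y = 0, so q_W = 85 − 0.5q_Y.
By the same steps for Y: q_Y = 84.5 − 0.5q_W.
Plugging q_Y into W's best response: q_W = 85 − 0.5(84.5 − 0.5q_W) ⇒ 0.75q_W = 42.75, so q_W = 57.
Then q_Y = 84.5 − 0.5·57 = 56.
Price P = 195 − 113 = 82.
W's profit: (82 − 25)·57 = 3249.

3249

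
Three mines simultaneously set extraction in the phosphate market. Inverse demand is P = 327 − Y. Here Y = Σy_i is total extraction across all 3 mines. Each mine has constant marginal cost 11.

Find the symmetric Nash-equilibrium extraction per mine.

79

A representative mine's profit is π_i = y_i(327 − Y) − 11y_i, with Y = y_i + Σ_{j≠i} y_j.
First-order condition: 316 − 2y_i − Σ_{j≠i} y_j = 0.
Imposing symmetry (y_j = y for all j) turns Σ_{j≠i} y_j into 2y, so 316 = 4y and y = 79.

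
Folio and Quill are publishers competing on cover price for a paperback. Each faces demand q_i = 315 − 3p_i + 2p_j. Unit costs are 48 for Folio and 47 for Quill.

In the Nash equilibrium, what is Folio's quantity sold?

Folio's profit: π = (p_{Folio} − 48)(315 − 3p_{Folio} + 2p_{Quill}).
∂π/∂p_{Folio} = 459 − 6p_{Folio} + 2p_{Quill} = 0 ⇒ p_{Folio} = 76.5 + (1/3)p_{Quill}.
Similarly p_{Quill} = 76 + (1/3)p_{Folio}.
Plugging p_{Quill} into Folio's best response: p_{Folio} = 76.5 + (1/3)(76 + (1/3)p_{Folio}) ⇒ (8/9)p_{Folio} = 611/6, so p_{Folio} = 114.5625.
Then p_{Quill} = 76 + (1/3)·114.5625 = 114.1875.
q_{Folio} = 315 − 3·114.5625 + 2·114.1875 = 199.6875.

199.6875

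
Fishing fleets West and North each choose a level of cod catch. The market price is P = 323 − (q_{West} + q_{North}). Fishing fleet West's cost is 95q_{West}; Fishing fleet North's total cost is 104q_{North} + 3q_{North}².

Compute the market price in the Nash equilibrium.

202

Fishing fleet West's profit: π = q_{West}(323 − (q_{West} + q_{North})) − 95q_{West}.
∂π/∂q_{West} = 228 − 2q_{West} − q_{North} = 0, so q_{West} = 114 − 0.5q_{North}.
For North: ∂π/∂q_{North} = 219 − 8q_{North} − q_{West} = 0 ⇒ q_{North} = 27.375 − 0.125q_{West}.
Substituting the second reaction function into the first: q_{West} = 114 − 0.5(27.375 − 0.125q_{West}), which gives 0.9375q_{West} = 100.3125 ⇒ q_{West} = 107.
Then q_{North} = 27.375 − 0.125·107 = 14.
Equilibrium price: P = 323 − 121 = 202.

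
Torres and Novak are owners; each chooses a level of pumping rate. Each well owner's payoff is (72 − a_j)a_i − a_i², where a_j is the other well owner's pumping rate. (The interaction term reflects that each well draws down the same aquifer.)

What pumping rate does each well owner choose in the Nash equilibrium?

24

Torres's payoff is (72 − a_N)a_T − a_T².
∂π/∂a_T = 72 − a_N − 2a_T = 0, so a_T = 36 − 0.5a_N.
The game is symmetric, so in equilibrium a_N = a_T: the reaction function gives 1.5a_T = 36, hence a_T = 24.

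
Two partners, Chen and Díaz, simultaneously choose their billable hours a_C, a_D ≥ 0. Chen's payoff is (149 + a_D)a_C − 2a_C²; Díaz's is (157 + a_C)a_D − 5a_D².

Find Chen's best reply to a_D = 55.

51

Expanding Chen's payoff: 149a_C + a_Da_C − 2a_C².
∂π/∂a_C = 149 + a_D − 4a_C = 0, so a_C = 37.25 + 0.25a_D.
At a_D = 55: a_C = 37.25 + 0.25·55 = 51.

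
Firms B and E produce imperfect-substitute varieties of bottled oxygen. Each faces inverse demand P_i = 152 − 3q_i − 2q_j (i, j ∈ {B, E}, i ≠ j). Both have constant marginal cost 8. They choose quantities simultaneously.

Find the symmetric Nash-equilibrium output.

18

Firm B's profit: π = q_B(152 − 3q_B − 2q_E) − 8q_B.
∂π/∂q_B = 144 − 6q_B − 2q_E = 0 ⇒ q_B = 24 − (1/3)q_E.
By symmetry q_E = q_B; substituting into the reaction function, (4/3)q_B = 24 and q_B = 18.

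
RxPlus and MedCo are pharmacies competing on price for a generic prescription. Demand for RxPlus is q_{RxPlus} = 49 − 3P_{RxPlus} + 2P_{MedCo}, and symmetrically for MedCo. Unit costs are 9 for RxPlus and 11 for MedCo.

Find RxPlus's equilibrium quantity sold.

RxPlus's profit: π = (P_{RxPlus} − 9)(49 − 3P_{RxPlus} + 2P_{MedCo}).
∂π/∂P_{RxPlus} = 76 − 6P_{RxPlus} + 2P_{MedCo} = 0 ⇒ P_{RxPlus} = 38/3 + (1/3)P_{MedCo}.
Similarly P_{MedCo} = 41/3 + (1/3)P_{RxPlus}.
Plugging P_{MedCo} into RxPlus's best response: P_{RxPlus} = 38/3 + (1/3)(41/3 + (1/3)P_{RxPlus}) ⇒ (8/9)P_{RxPlus} = 155/9, so P_{RxPlus} = 19.375.
Then P_{MedCo} = 41/3 + (1/3)·19.375 = 20.125.
q_{RxPlus} = 49 − 3·19.375 + 2·20.125 = 31.125.

31.125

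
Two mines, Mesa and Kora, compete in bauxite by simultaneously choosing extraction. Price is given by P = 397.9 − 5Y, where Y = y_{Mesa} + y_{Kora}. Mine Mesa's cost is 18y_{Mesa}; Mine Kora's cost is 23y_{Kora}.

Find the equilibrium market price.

146.3

Mine Mesa's profit: π = y_{Mesa}(397.9 − 5(y_{Mesa} + y_{Kora})) − 18y_{Mesa}.
∂π/∂y_{Mesa} = 379.9 − 10y_{Mesa} − 5y_{Kora} = 0, so y_{Mesa} = 37.99 − 0.5y_{Kora}.
By the same steps for Kora: y_{Kora} = 37.49 − 0.5y_{Mesa}.
Solving the two reaction functions simultaneously: (1 − (−0.5)(−0.5))y_{Mesa} = 37.99 − 0.5·37.49, so 0.75y_{Mesa} = 19.245 and y_{Mesa} = 25.66.
Then y_{Kora} = 37.49 − 0.5·25.66 = 24.66.
Equilibrium price: P = 397.9 − 5·50.32 = 146.3.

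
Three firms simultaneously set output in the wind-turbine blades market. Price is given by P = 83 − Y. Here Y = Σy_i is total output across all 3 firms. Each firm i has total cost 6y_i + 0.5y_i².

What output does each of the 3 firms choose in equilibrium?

15.4

A representative firm's profit is π_i = y_i(83 − Y) − 6y_i − 0.5y_i², with Y = y_i + Σ_{j≠i} y_j.
First-order condition: 77 − 3y_i − Σ_{j≠i} y_j = 0.
With identical firms, set every y_j = y: then 77 − 3y − 2y = 0, i.e. y = 77/5 = 15.4.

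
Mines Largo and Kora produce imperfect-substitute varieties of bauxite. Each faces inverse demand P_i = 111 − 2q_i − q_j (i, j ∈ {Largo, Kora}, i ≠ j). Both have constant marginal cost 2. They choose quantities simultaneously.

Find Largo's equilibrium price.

Mine Largo's profit: π = q_{Largo}(111 − 2q_{Largo} − q_{Kora}) − 2q_{Largo}.
∂π/∂q_{Largo} = 109 − 4q_{Largo} − q_{Kora} = 0 ⇒ q_{Largo} = 27.25 − 0.25q_{Kora}.
Setting q_{Largo} = q_{Kora} in the reaction function: q_{Largo} = 27.25 − 0.25q_{Largo}, so q_{Largo} = 27.25 / 1.25 = 21.8.
P_{Largo} = 111 − 2·21.8 − 21.8 = 45.6.

45.6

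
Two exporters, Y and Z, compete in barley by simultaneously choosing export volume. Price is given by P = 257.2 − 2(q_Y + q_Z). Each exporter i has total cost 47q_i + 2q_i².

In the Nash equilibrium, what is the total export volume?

42.04

Exporter Y's profit: π = q_Y(257.2 − 2(q_Y + q_Z)) − 47q_Y − 2q_Y².
∂π/∂q_Y = 210.2 − 8q_Y − 2q_Z = 0, so q_Y = 26.275 − 0.25q_Z.
By symmetry q_Z = q_Y; substituting into the reaction function, 1.25q_Y = 26.275 and q_Y = 21.02.
Total export volume: 21.02 + 21.02 = 42.04.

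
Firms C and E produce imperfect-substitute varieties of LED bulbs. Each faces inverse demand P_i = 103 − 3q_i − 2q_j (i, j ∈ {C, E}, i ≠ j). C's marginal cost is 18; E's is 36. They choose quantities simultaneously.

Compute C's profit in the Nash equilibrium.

414.1875

Firm C's profit: π = q_C(103 − 3q_C − 2q_E) − 18q_C.
∂π/∂q_C = 85 − 6q_C − 2q_E = 0 ⇒ q_C = 85/6 − (1/3)q_E.
Similarly q_E = 67/6 − (1/3)q_C.
Solving the two reaction functions simultaneously: (1 − (−1/3)(−1/3))q_C = 85/6 − (1/3)·(67/6), so (8/9)q_C = 94/9 and q_C = 11.75.
Then q_E = 67/6 − (1/3)·11.75 = 7.25.
P_C = 103 − 3·11.75 − 2·7.25 = 53.25.
Profit = (53.25 − 18)·11.75 = 414.1875.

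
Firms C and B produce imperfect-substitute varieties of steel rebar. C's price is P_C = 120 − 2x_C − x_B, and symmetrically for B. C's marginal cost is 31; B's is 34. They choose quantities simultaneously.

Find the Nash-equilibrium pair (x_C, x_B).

Firm C's profit: π = x_C(120 − 2x_C − x_B) − 31x_C.
∂π/∂x_C = 89 − 4x_C − x_B = 0 ⇒ x_C = 22.25 − 0.25x_B.
Similarly x_B = 21.5 − 0.25x_C.
Substituting the second reaction function into the first: x_C = 22.25 − 0.25(21.5 − 0.25x_C), which gives 0.9375x_C = 16.875 ⇒ x_C = 18.
Then x_B = 21.5 − 0.25·18 = 17.

18, 17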